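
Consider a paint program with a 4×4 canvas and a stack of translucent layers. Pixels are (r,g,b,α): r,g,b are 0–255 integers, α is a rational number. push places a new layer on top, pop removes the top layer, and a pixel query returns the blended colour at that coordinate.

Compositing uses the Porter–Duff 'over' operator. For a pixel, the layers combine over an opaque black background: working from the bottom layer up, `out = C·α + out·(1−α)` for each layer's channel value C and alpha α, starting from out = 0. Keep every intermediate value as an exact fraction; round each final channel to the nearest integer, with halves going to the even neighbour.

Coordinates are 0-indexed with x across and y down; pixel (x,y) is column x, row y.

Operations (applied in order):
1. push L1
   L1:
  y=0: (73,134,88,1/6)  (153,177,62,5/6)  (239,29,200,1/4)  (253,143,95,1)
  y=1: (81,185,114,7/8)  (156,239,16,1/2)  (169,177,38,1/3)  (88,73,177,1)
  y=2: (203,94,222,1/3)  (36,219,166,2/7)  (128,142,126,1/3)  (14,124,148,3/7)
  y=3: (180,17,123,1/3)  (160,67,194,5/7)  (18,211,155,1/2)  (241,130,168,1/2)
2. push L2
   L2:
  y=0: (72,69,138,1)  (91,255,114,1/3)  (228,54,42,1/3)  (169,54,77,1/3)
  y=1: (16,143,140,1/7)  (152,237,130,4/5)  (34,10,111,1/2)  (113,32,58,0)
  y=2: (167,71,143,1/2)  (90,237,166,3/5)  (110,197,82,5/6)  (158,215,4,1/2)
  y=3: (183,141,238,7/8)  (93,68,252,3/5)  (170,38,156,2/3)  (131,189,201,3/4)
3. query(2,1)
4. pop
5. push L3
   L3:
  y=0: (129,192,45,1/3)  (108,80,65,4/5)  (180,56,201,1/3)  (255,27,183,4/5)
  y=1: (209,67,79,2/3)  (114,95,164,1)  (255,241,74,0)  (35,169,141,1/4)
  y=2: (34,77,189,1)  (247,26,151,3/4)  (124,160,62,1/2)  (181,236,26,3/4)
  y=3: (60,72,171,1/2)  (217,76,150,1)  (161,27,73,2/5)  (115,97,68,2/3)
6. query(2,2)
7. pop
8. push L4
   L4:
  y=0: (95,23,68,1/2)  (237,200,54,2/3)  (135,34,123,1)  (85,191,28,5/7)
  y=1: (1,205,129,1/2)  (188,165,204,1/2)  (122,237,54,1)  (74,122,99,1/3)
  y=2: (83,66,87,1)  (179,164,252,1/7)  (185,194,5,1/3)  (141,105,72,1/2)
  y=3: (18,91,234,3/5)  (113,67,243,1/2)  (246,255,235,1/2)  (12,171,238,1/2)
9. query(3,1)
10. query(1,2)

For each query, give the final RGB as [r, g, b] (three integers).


query (2,1) [L1,L2] — begin 0,0,0
after L1 α=1/3: [169/3, 59, 38/3]
after L2 α=1/2: [271/6, 69/2, 371/6]
rounded: [45, 34, 62]

at x=2,y=2 over L1,L3:
after L1 α=1/3: [128/3, 142/3, 42]
after L3 α=1/2: [250/3, 311/3, 52]
→ [83, 104, 52]

at x=3,y=1 over L1,L4:
after L1 α=1: [88, 73, 177]
after L4 α=1/3: [250/3, 268/3, 151]
rounded: [83, 89, 151]

at x=1,y=2 over L1,L4:
L1 α=2/7: [72/7, 438/7, 332/7]
L4 α=1/7: [1685/49, 3776/49, 3756/49]
→ [34, 77, 77]


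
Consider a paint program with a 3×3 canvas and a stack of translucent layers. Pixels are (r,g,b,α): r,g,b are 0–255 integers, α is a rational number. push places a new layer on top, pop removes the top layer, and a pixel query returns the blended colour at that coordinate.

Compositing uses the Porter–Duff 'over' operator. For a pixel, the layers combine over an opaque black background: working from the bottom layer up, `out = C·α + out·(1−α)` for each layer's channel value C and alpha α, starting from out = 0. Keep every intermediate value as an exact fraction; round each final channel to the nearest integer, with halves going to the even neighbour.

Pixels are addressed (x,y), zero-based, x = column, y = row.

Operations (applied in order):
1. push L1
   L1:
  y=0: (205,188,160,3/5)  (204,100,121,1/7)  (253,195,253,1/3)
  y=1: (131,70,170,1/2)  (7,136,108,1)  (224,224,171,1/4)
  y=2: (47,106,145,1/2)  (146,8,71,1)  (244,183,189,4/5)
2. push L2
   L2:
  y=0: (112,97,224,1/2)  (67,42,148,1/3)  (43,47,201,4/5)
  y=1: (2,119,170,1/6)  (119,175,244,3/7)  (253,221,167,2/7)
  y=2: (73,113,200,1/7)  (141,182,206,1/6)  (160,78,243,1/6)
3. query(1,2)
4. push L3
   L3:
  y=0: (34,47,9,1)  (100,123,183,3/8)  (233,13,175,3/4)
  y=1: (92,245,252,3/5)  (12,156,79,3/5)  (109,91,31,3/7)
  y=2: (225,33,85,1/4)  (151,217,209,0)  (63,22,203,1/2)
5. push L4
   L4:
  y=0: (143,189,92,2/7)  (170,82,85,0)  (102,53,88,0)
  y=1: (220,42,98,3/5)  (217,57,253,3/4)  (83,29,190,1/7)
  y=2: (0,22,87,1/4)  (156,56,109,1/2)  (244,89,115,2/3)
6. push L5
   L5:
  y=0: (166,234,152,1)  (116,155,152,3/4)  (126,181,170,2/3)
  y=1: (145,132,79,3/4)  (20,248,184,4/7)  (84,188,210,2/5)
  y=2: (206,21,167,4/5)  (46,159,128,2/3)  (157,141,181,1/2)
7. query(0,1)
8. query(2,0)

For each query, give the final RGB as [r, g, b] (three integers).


at x=1,y=2 over L1,L2:
after L1 α=1: [146, 8, 71]
after L2 α=1/6: [871/6, 37, 187/2]
→ [145, 37, 94]

at x=0,y=1 over L1,L2,L3,L4,L5:
L1 α=1/2: [131/2, 35, 85]
L2 α=1/6: [659/12, 49, 595/6]
L3 α=3/5: [463/6, 833/5, 2863/15]
L4 α=3/5: [2443/15, 2296/25, 10136/75]
L5 α=3/4: [2242/15, 3049/25, 27911/300]
rounded: [149, 122, 93]

at x=2,y=0 over L1,L2,L3,L4,L5:
L1 α=1/3: [253/3, 65, 253/3]
L2 α=4/5: [769/15, 253/5, 533/3]
L3 α=3/4: [5627/30, 112/5, 527/3]
L4 α=0: [5627/30, 112/5, 527/3]
L5 α=2/3: [13187/90, 1922/15, 1547/9]
→ [147, 128, 172]


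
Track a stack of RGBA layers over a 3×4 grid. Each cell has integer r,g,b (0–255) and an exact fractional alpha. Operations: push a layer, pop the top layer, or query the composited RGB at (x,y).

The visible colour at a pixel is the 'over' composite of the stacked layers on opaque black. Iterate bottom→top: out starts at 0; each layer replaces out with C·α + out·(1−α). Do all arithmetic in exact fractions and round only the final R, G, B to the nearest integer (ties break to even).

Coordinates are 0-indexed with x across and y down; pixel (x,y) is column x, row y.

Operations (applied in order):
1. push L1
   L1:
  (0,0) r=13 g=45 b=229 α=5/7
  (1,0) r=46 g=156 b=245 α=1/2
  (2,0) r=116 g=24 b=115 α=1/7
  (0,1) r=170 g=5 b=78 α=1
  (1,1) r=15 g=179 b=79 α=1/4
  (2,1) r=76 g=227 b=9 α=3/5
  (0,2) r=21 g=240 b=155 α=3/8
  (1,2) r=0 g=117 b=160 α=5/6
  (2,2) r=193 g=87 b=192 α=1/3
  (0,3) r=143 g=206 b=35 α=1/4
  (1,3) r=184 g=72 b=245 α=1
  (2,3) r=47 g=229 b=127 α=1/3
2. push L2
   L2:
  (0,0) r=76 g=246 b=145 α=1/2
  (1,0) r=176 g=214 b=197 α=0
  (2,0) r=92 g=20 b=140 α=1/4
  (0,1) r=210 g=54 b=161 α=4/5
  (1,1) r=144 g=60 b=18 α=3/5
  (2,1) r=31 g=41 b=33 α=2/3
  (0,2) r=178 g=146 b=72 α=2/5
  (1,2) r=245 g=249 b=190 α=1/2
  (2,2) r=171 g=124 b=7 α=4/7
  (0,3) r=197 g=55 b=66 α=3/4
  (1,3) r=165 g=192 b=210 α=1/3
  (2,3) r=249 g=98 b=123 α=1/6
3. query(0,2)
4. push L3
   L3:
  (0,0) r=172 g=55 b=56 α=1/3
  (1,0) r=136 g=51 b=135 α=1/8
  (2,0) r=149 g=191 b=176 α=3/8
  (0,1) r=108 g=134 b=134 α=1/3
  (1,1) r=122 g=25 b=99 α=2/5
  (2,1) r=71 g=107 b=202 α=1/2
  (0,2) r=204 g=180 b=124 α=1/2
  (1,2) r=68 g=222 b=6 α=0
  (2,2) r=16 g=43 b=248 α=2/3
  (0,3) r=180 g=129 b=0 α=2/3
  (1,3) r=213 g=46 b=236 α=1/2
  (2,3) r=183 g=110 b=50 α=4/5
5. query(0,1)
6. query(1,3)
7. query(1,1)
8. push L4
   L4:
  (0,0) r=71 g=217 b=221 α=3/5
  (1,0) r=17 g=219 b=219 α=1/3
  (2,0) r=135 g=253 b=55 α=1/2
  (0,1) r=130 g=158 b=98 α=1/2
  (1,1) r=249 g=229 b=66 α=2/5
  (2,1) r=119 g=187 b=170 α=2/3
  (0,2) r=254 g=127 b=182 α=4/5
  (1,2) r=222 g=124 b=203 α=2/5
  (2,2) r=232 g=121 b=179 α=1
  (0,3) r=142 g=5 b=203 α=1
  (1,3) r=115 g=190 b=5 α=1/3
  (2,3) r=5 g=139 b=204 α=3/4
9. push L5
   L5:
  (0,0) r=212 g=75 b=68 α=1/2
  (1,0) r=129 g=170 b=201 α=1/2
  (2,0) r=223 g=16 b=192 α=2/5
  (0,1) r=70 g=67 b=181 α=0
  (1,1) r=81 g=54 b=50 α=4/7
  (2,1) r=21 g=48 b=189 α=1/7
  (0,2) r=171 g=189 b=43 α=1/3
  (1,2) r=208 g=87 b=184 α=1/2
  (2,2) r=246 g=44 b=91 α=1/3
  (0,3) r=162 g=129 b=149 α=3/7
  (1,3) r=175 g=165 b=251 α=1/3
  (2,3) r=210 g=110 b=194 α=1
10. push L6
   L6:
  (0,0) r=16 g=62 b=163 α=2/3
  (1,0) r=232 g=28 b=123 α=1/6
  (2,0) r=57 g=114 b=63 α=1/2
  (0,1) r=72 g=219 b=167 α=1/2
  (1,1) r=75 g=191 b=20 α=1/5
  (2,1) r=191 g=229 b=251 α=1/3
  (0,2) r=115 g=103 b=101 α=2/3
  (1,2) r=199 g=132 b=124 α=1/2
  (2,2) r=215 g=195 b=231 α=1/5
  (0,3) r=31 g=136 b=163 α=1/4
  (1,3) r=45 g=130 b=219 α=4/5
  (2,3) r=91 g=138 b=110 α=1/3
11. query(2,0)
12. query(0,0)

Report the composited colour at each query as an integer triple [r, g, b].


at x=0,y=2 over L1,L2:
after L1 α=3/8: [63/8, 90, 465/8]
after L2 α=2/5: [3037/40, 562/5, 2547/40]
rounded: [76, 112, 64]

(0,1) stack=L1,L2,L3; from [0,0,0]:
L1 α=1: [170, 5, 78]
L2 α=4/5: [202, 221/5, 722/5]
L3 α=1/3: [512/3, 1112/15, 2114/15]
= [171, 74, 141]

at x=1,y=3 over L1,L2,L3:
after L1 α=1: [184, 72, 245]
after L2 α=1/3: [533/3, 112, 700/3]
after L3 α=1/2: [586/3, 79, 704/3]
→ [195, 79, 235]

(1,1) stack=L1,L2,L3; from [0,0,0]:
+L1 (α=1/4) → [15/4, 179/4, 79/4]
+L2 (α=3/5) → [879/10, 539/10, 187/10]
+L3 (α=2/5) → [5077/50, 2117/50, 2541/50]
→ [102, 42, 51]

at x=2,y=0 over L1,L2,L3,L4,L5,L6:
L1 α=1/7: [116/7, 24/7, 115/7]
L2 α=1/4: [248/7, 53/7, 1325/28]
L3 α=3/8: [4369/56, 1069/14, 21409/224]
L4 α=1/2: [11929/112, 4611/28, 33729/448]
L5 α=2/5: [85739/560, 14729/140, 273219/2240]
L6 α=1/2: [117659/1120, 30689/280, 414339/4480]
→ [105, 110, 92]

at x=0,y=0 over L1,L2,L3,L4,L5,L6:
+L1 (α=5/7) → [65/7, 225/7, 1145/7]
+L2 (α=1/2) → [597/14, 1947/14, 1080/7]
+L3 (α=1/3) → [1801/21, 2332/21, 2552/21]
+L4 (α=3/5) → [1615/21, 3667/21, 19027/105]
+L5 (α=1/2) → [6067/42, 2621/21, 26167/210]
+L6 (α=2/3) → [7411/126, 5225/63, 94627/630]
rounded: [59, 83, 150]


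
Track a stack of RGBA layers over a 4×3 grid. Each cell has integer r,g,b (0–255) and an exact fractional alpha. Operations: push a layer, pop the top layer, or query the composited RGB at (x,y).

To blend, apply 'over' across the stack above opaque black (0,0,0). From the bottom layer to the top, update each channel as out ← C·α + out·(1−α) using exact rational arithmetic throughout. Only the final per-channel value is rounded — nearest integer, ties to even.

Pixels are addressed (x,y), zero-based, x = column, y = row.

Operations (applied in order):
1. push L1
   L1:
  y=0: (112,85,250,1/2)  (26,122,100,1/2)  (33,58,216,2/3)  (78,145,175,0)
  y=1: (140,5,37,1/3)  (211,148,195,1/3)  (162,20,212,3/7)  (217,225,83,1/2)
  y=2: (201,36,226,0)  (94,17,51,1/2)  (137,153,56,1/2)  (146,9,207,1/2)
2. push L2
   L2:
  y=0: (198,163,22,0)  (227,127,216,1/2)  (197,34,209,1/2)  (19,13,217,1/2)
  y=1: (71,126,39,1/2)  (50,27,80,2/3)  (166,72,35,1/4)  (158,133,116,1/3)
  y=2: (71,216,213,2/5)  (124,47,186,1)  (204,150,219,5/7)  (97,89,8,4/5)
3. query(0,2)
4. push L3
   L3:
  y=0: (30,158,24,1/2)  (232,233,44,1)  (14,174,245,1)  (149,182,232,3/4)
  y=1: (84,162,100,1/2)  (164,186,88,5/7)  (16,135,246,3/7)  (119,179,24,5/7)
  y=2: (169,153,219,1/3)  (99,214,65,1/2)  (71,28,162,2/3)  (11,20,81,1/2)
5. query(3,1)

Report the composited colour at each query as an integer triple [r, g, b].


(0,2) stack=L1,L2; from [0,0,0]:
+L1 (α=0) → [0, 0, 0]
+L2 (α=2/5) → [142/5, 432/5, 426/5]
→ [28, 86, 85]

at x=3,y=1 over L1,L2,L3:
after L1 α=1/2: [217/2, 225/2, 83/2]
after L2 α=1/3: [125, 358/3, 199/3]
after L3 α=5/7: [845/7, 3401/21, 758/21]
= [121, 162, 36]


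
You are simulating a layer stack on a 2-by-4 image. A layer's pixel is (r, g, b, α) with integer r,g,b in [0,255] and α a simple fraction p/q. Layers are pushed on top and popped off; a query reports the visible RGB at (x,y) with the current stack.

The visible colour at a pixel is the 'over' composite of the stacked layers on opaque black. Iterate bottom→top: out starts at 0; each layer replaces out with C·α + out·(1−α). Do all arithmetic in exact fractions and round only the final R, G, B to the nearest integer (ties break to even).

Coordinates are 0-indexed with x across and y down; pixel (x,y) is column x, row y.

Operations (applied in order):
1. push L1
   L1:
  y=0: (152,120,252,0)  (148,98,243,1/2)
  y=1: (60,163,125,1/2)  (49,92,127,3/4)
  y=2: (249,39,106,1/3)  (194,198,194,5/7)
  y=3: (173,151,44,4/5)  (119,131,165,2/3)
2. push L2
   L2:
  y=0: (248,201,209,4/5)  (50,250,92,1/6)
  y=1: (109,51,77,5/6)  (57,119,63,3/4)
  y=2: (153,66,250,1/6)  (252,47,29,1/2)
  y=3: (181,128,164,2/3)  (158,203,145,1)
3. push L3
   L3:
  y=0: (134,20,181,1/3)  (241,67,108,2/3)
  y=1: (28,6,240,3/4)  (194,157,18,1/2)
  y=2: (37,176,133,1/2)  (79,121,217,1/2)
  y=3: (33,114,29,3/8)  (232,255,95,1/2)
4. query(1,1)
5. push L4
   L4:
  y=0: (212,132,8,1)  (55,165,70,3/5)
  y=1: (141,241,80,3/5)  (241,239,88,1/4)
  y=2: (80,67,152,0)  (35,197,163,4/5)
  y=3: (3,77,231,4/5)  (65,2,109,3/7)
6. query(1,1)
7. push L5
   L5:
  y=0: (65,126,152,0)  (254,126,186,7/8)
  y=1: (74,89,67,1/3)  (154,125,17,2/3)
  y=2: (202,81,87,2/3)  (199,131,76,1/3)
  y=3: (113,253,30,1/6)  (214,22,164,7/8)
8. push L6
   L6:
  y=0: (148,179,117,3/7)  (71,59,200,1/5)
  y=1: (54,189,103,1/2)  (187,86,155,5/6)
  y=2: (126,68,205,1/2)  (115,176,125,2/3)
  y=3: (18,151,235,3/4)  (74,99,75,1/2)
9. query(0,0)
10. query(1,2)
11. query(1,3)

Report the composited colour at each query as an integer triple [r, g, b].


at x=1,y=1 over L1,L2,L3:
after L1 α=3/4: [147/4, 69, 381/4]
after L2 α=3/4: [831/16, 213/2, 1137/16]
after L3 α=1/2: [3935/32, 527/4, 1425/32]
rounded: [123, 132, 45]

query (1,1) [L1,L2,L3,L4] — begin 0,0,0
+L1 (α=3/4) → [147/4, 69, 381/4]
+L2 (α=3/4) → [831/16, 213/2, 1137/16]
+L3 (α=1/2) → [3935/32, 527/4, 1425/32]
+L4 (α=1/4) → [19517/128, 2537/16, 7091/128]
rounded: [152, 159, 55]

query (0,0) [L1,L2,L3,L4,L5,L6] — begin 0,0,0
+L1 (α=0) → [0, 0, 0]
+L2 (α=4/5) → [992/5, 804/5, 836/5]
+L3 (α=1/3) → [2654/15, 1708/15, 859/5]
+L4 (α=1) → [212, 132, 8]
+L5 (α=0) → [212, 132, 8]
+L6 (α=3/7) → [1292/7, 1065/7, 383/7]
→ [185, 152, 55]

at x=1,y=2 over L1,L2,L3,L4,L5,L6:
+L1 (α=5/7) → [970/7, 990/7, 970/7]
+L2 (α=1/2) → [1367/7, 1319/14, 1173/14]
+L3 (α=1/2) → [960/7, 3013/28, 4211/28]
+L4 (α=4/5) → [388/7, 25077/140, 22467/140]
+L5 (α=1/3) → [723/7, 34247/210, 27787/210]
+L6 (α=2/3) → [2333/21, 108167/630, 80287/630]
= [111, 172, 127]

at x=1,y=3 over L1,L2,L3,L4,L5,L6:
after L1 α=2/3: [238/3, 262/3, 110]
after L2 α=1: [158, 203, 145]
after L3 α=1/2: [195, 229, 120]
after L4 α=3/7: [975/7, 922/7, 807/7]
after L5 α=7/8: [11461/56, 250/7, 8843/56]
after L6 α=1/2: [15605/112, 943/14, 13043/112]
→ [139, 67, 116]


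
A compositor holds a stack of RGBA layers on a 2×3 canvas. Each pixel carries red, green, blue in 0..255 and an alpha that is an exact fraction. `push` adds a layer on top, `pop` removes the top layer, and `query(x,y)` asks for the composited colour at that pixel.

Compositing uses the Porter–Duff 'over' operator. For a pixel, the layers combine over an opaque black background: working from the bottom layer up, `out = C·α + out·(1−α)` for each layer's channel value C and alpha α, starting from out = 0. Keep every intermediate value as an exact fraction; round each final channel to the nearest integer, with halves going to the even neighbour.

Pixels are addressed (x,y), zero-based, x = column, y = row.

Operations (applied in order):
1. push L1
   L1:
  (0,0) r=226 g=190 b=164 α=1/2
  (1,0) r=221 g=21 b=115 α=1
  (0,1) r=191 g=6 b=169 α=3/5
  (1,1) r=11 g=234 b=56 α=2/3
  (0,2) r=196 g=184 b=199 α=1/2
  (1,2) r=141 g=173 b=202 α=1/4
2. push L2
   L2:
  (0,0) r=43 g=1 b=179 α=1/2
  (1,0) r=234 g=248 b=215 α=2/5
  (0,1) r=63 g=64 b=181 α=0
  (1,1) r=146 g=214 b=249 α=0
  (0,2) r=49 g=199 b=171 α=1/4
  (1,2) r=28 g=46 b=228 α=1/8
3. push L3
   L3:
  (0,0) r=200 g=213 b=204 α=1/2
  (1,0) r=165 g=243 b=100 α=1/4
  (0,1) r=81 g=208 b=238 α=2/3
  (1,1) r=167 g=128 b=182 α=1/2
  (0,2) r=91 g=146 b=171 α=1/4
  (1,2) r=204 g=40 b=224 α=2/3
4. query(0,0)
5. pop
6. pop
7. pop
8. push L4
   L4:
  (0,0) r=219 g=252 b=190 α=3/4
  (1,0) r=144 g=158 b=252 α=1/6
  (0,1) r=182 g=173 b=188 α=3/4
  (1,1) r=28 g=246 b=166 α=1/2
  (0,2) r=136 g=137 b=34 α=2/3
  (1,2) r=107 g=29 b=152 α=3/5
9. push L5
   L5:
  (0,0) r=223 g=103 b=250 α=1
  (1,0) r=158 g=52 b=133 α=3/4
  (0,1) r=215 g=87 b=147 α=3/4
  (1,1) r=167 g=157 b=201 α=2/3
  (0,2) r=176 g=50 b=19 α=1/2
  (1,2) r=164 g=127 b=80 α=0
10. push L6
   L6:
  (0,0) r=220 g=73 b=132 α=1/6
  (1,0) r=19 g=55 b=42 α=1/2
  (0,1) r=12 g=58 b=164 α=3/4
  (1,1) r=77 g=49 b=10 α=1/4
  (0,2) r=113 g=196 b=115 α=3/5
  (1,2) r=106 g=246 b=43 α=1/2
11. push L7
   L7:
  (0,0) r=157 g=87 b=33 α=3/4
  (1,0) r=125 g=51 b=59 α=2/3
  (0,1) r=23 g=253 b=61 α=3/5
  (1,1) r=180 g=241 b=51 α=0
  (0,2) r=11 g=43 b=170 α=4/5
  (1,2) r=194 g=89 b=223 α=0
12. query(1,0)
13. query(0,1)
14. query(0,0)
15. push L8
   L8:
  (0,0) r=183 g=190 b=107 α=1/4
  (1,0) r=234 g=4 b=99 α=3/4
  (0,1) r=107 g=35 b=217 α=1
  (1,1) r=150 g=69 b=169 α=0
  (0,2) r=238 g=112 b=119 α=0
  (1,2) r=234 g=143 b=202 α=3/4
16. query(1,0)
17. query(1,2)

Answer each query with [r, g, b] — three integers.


at x=0,y=0 over L1,L2,L3:
after L1 α=1/2: [113, 95, 82]
after L2 α=1/2: [78, 48, 261/2]
after L3 α=1/2: [139, 261/2, 669/4]
→ [139, 130, 167]

query (1,0) [L4,L5,L6,L7] — begin 0,0,0
+L4 (α=1/6) → [24, 79/3, 42]
+L5 (α=3/4) → [249/2, 547/12, 441/4]
+L6 (α=1/2) → [287/4, 1207/24, 609/8]
+L7 (α=2/3) → [429/4, 3655/72, 1553/24]
= [107, 51, 65]

query (0,1) [L4,L5,L6,L7] — begin 0,0,0
L4 α=3/4: [273/2, 519/4, 141]
L5 α=3/4: [1563/8, 1563/16, 291/2]
L6 α=3/4: [1851/32, 4347/64, 1275/8]
L7 α=3/5: [591/16, 5727/32, 2007/20]
rounded: [37, 179, 100]

(0,0) stack=L4,L5,L6,L7; from [0,0,0]:
L4 α=3/4: [657/4, 189, 285/2]
L5 α=1: [223, 103, 250]
L6 α=1/6: [445/2, 98, 691/3]
L7 α=3/4: [1387/8, 359/4, 247/3]
→ [173, 90, 82]

at x=1,y=0 over L4,L5,L6,L7,L8:
+L4 (α=1/6) → [24, 79/3, 42]
+L5 (α=3/4) → [249/2, 547/12, 441/4]
+L6 (α=1/2) → [287/4, 1207/24, 609/8]
+L7 (α=2/3) → [429/4, 3655/72, 1553/24]
+L8 (α=3/4) → [3237/16, 4519/288, 8681/96]
rounded: [202, 16, 90]

(1,2) stack=L4,L5,L6,L7,L8; from [0,0,0]:
after L4 α=3/5: [321/5, 87/5, 456/5]
after L5 α=0: [321/5, 87/5, 456/5]
after L6 α=1/2: [851/10, 1317/10, 671/10]
after L7 α=0: [851/10, 1317/10, 671/10]
after L8 α=3/4: [7871/40, 5607/40, 6731/40]
→ [197, 140, 168]


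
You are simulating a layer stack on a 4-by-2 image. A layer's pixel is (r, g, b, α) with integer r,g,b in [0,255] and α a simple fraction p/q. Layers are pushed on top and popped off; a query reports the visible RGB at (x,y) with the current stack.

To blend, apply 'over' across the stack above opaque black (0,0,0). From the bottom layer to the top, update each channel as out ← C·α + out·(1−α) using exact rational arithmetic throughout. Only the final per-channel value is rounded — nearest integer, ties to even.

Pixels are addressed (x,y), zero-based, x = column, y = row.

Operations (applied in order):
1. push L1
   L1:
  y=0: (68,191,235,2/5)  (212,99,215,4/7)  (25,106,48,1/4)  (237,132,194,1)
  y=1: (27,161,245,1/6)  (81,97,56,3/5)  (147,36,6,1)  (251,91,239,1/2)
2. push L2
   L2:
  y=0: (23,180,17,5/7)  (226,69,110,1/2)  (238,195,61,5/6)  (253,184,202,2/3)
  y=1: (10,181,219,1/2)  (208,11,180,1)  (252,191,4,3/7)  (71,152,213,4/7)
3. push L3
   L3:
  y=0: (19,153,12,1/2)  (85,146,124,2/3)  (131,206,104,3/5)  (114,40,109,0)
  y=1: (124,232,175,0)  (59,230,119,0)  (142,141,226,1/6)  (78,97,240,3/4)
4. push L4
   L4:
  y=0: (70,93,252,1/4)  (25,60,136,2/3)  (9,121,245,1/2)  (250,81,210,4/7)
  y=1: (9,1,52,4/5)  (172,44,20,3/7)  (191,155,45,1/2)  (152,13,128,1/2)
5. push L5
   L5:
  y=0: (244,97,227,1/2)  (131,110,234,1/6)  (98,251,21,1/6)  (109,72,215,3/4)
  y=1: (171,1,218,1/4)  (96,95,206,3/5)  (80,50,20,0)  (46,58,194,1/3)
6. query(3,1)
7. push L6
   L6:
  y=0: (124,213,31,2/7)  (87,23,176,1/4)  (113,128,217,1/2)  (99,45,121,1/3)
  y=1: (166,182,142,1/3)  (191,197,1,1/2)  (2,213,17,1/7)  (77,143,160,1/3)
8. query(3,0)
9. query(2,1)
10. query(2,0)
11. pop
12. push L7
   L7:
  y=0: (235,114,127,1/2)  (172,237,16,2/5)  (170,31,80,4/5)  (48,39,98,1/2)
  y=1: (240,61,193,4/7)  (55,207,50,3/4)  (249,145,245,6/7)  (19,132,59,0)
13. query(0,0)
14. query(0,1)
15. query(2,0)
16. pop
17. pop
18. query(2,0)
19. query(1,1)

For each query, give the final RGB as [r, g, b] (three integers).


(3,1) stack=L1,L2,L3,L4,L5; from [0,0,0]:
L1 α=1/2: [251/2, 91/2, 239/2]
L2 α=4/7: [1321/14, 1489/14, 2421/14]
L3 α=3/4: [4597/56, 5563/56, 12501/56]
L4 α=1/2: [13109/112, 6291/112, 19669/112]
L5 α=1/3: [15685/168, 9539/168, 30533/168]
rounded: [93, 57, 182]

(3,0) stack=L1,L2,L3,L4,L5,L6; from [0,0,0]:
+L1 (α=1) → [237, 132, 194]
+L2 (α=2/3) → [743/3, 500/3, 598/3]
+L3 (α=0) → [743/3, 500/3, 598/3]
+L4 (α=4/7) → [249, 824/7, 1438/7]
+L5 (α=3/4) → [144, 584/7, 5953/28]
+L6 (α=1/3) → [129, 1483/21, 2549/14]
= [129, 71, 182]

query (2,1) [L1,L2,L3,L4,L5,L6] — begin 0,0,0
after L1 α=1: [147, 36, 6]
after L2 α=3/7: [192, 717/7, 36/7]
after L3 α=1/6: [551/3, 762/7, 881/21]
after L4 α=1/2: [562/3, 1847/14, 913/21]
after L5 α=0: [562/3, 1847/14, 913/21]
after L6 α=1/7: [1126/7, 7032/49, 1945/49]
→ [161, 144, 40]

(2,0) stack=L1,L2,L3,L4,L5,L6; from [0,0,0]:
L1 α=1/4: [25/4, 53/2, 12]
L2 α=5/6: [1595/8, 2003/12, 317/6]
L3 α=3/5: [3167/20, 5711/30, 1253/15]
L4 α=1/2: [3347/40, 9341/60, 2464/15]
L5 α=1/6: [1377/16, 12353/72, 2527/18]
L6 α=1/2: [3185/32, 21569/144, 6433/36]
rounded: [100, 150, 179]

query (0,0) [L1,L2,L3,L4,L5,L7] — begin 0,0,0
L1 α=2/5: [136/5, 382/5, 94]
L2 α=5/7: [121/5, 752/5, 39]
L3 α=1/2: [108/5, 1517/10, 51/2]
L4 α=1/4: [337/10, 5481/40, 657/8]
L5 α=1/2: [2777/20, 9361/80, 2473/16]
L7 α=1/2: [7477/40, 18481/160, 4505/32]
= [187, 116, 141]

at x=0,y=1 over L1,L2,L3,L4,L5,L7:
after L1 α=1/6: [9/2, 161/6, 245/6]
after L2 α=1/2: [29/4, 1247/12, 1559/12]
after L3 α=0: [29/4, 1247/12, 1559/12]
after L4 α=4/5: [173/20, 259/12, 811/12]
after L5 α=1/4: [3939/80, 263/16, 1683/16]
after L7 α=4/7: [88617/560, 4693/112, 17401/112]
= [158, 42, 155]

(2,0) stack=L1,L2,L3,L4,L5,L7; from [0,0,0]:
L1 α=1/4: [25/4, 53/2, 12]
L2 α=5/6: [1595/8, 2003/12, 317/6]
L3 α=3/5: [3167/20, 5711/30, 1253/15]
L4 α=1/2: [3347/40, 9341/60, 2464/15]
L5 α=1/6: [1377/16, 12353/72, 2527/18]
L7 α=4/5: [12257/80, 21281/360, 8287/90]
rounded: [153, 59, 92]

at x=2,y=0 over L1,L2,L3,L4:
after L1 α=1/4: [25/4, 53/2, 12]
after L2 α=5/6: [1595/8, 2003/12, 317/6]
after L3 α=3/5: [3167/20, 5711/30, 1253/15]
after L4 α=1/2: [3347/40, 9341/60, 2464/15]
→ [84, 156, 164]

at x=1,y=1 over L1,L2,L3,L4:
+L1 (α=3/5) → [243/5, 291/5, 168/5]
+L2 (α=1) → [208, 11, 180]
+L3 (α=0) → [208, 11, 180]
+L4 (α=3/7) → [1348/7, 176/7, 780/7]
= [193, 25, 111]


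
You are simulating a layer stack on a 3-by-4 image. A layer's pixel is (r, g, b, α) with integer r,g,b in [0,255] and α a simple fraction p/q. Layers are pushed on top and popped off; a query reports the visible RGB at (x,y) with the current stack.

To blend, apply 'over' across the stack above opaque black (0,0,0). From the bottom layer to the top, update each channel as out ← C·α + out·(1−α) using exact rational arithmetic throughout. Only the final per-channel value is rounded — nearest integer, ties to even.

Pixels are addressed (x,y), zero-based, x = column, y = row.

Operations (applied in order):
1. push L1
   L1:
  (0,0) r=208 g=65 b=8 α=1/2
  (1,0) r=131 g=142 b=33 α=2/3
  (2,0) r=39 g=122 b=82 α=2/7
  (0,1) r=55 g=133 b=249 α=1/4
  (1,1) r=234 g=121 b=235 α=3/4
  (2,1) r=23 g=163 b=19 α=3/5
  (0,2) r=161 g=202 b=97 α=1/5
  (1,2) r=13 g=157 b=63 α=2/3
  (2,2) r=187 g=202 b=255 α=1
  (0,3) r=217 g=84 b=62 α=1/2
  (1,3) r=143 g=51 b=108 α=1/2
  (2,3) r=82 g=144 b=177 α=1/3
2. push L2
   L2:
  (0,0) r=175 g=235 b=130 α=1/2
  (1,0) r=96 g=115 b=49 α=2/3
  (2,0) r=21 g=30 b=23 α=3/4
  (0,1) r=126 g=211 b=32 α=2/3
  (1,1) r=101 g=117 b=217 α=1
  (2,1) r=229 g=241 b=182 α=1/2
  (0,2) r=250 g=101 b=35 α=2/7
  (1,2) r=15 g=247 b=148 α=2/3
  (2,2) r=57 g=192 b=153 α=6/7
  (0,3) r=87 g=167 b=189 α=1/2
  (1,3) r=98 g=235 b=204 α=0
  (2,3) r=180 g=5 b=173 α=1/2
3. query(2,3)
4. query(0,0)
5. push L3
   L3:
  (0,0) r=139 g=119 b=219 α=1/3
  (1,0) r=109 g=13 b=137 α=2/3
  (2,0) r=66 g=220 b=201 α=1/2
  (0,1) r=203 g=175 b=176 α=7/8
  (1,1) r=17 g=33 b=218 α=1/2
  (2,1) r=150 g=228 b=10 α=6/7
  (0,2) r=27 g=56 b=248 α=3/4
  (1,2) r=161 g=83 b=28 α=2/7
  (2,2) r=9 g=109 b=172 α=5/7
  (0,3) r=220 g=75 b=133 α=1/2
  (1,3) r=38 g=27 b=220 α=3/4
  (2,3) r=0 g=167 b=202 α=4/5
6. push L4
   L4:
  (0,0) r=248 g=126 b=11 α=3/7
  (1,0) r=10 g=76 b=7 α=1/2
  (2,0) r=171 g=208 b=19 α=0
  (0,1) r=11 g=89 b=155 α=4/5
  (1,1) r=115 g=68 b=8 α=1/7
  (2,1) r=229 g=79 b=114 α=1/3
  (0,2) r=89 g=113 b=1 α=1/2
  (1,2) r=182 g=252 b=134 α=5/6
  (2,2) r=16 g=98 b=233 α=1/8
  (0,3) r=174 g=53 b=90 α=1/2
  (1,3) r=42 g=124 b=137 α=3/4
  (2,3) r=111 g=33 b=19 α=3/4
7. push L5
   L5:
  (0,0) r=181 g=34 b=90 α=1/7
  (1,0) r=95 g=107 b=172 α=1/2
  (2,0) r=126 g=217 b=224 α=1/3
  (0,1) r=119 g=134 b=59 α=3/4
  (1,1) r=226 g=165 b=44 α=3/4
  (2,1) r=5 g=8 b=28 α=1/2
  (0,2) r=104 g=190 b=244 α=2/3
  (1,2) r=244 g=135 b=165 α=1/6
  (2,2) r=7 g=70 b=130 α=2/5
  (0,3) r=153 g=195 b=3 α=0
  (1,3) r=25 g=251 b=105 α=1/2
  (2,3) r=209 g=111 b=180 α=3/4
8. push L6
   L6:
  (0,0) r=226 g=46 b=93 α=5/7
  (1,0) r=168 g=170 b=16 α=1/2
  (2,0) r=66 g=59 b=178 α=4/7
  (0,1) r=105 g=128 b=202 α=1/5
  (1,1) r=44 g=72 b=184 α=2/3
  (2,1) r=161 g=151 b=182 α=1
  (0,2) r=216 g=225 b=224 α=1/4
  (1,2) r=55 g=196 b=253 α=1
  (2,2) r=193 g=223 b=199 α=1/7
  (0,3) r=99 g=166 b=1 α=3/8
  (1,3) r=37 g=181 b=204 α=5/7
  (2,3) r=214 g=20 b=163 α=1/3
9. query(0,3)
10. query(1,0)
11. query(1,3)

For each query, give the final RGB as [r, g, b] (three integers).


(2,3) stack=L1,L2; from [0,0,0]:
after L1 α=1/3: [82/3, 48, 59]
after L2 α=1/2: [311/3, 53/2, 116]
rounded: [104, 26, 116]

query (0,0) [L1,L2] — begin 0,0,0
L1 α=1/2: [104, 65/2, 4]
L2 α=1/2: [279/2, 535/4, 67]
rounded: [140, 134, 67]

query (0,3) [L1,L2,L3,L4,L5,L6] — begin 0,0,0
+L1 (α=1/2) → [217/2, 42, 31]
+L2 (α=1/2) → [391/4, 209/2, 110]
+L3 (α=1/2) → [1271/8, 359/4, 243/2]
+L4 (α=1/2) → [2663/16, 571/8, 423/4]
+L5 (α=0) → [2663/16, 571/8, 423/4]
+L6 (α=3/8) → [18067/128, 6839/64, 2127/32]
rounded: [141, 107, 66]

query (1,0) [L1,L2,L3,L4,L5,L6] — begin 0,0,0
after L1 α=2/3: [262/3, 284/3, 22]
after L2 α=2/3: [838/9, 974/9, 40]
after L3 α=2/3: [2800/27, 1208/27, 314/3]
after L4 α=1/2: [1535/27, 1630/27, 335/6]
after L5 α=1/2: [2050/27, 4519/54, 1367/12]
after L6 α=1/2: [3293/27, 13699/108, 1559/24]
→ [122, 127, 65]

(1,3) stack=L1,L2,L3,L4,L5,L6; from [0,0,0]:
+L1 (α=1/2) → [143/2, 51/2, 54]
+L2 (α=0) → [143/2, 51/2, 54]
+L3 (α=3/4) → [371/8, 213/8, 357/2]
+L4 (α=3/4) → [1379/32, 3189/32, 1179/8]
+L5 (α=1/2) → [2179/64, 11221/64, 2019/16]
+L6 (α=5/7) → [1157/32, 40181/224, 10179/56]
→ [36, 179, 182]


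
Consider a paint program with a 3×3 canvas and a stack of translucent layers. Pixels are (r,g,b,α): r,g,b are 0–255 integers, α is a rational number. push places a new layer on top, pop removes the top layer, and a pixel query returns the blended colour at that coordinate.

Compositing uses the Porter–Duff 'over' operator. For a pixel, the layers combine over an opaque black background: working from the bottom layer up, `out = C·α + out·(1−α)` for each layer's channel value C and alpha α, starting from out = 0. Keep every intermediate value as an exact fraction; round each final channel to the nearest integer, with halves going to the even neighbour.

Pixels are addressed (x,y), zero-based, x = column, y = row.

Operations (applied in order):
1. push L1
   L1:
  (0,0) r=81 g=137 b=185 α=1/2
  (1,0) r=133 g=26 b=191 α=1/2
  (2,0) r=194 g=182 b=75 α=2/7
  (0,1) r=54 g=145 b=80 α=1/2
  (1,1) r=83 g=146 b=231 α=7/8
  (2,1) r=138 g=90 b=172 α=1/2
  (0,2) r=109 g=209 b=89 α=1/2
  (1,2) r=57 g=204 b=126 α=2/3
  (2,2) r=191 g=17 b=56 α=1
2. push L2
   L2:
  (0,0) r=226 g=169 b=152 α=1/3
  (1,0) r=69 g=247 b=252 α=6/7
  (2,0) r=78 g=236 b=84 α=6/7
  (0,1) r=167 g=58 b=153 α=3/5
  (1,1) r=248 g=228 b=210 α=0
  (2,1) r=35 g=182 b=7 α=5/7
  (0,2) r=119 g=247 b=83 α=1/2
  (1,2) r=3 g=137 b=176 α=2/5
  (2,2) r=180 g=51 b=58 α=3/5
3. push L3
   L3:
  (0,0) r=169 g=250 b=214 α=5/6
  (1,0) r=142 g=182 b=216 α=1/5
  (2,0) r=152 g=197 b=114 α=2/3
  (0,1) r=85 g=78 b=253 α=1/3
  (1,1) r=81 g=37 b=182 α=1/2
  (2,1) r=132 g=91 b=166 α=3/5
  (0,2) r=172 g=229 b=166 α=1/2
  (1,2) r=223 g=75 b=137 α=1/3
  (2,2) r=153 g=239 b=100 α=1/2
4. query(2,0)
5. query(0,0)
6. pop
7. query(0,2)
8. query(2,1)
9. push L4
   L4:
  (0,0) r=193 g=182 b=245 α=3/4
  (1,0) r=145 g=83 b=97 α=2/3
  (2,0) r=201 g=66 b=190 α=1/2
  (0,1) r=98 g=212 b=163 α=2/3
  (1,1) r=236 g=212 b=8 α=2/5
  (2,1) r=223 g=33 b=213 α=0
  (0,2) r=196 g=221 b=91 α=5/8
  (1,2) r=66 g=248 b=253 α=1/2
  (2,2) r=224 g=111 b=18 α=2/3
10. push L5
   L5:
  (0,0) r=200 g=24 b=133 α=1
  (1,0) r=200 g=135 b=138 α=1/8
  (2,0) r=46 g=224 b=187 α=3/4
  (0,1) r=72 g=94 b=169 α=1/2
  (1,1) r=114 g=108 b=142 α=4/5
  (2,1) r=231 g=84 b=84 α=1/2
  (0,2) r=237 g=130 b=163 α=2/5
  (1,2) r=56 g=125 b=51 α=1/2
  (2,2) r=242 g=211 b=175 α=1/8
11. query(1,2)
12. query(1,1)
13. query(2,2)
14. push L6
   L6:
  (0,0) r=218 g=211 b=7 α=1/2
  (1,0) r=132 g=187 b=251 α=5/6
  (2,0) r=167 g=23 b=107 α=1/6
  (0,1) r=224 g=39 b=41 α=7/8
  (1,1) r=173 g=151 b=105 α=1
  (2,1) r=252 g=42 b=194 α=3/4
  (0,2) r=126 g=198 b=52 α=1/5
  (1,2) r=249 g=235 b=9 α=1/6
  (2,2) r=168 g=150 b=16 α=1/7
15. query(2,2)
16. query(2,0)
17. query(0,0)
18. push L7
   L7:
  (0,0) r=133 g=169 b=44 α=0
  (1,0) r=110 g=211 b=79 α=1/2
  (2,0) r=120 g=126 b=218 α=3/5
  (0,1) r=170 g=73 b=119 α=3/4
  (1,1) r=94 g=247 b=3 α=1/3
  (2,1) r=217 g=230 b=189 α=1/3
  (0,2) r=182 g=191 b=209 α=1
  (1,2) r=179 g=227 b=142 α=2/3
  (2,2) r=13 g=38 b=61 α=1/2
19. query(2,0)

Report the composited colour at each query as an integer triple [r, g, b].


(2,0) stack=L1,L2,L3; from [0,0,0]:
L1 α=2/7: [388/7, 52, 150/7]
L2 α=6/7: [3664/49, 1468/7, 3678/49]
L3 α=2/3: [18560/147, 4226/21, 4950/49]
→ [126, 201, 101]

(0,0) stack=L1,L2,L3; from [0,0,0]:
L1 α=1/2: [81/2, 137/2, 185/2]
L2 α=1/3: [307/3, 102, 337/3]
L3 α=5/6: [1421/9, 676/3, 3547/18]
→ [158, 225, 197]

query (0,2) [L1,L2] — begin 0,0,0
L1 α=1/2: [109/2, 209/2, 89/2]
L2 α=1/2: [347/4, 703/4, 255/4]
= [87, 176, 64]

query (2,1) [L1,L2] — begin 0,0,0
L1 α=1/2: [69, 45, 86]
L2 α=5/7: [313/7, 1000/7, 207/7]
→ [45, 143, 30]

(1,2) stack=L1,L2,L4,L5; from [0,0,0]:
+L1 (α=2/3) → [38, 136, 84]
+L2 (α=2/5) → [24, 682/5, 604/5]
+L4 (α=1/2) → [45, 961/5, 1869/10]
+L5 (α=1/2) → [101/2, 793/5, 2379/20]
= [50, 159, 119]

(1,1) stack=L1,L2,L4,L5; from [0,0,0]:
after L1 α=7/8: [581/8, 511/4, 1617/8]
after L2 α=0: [581/8, 511/4, 1617/8]
after L4 α=2/5: [5519/40, 3229/20, 4979/40]
after L5 α=4/5: [23759/200, 11869/100, 27699/200]
= [119, 119, 138]

(2,2) stack=L1,L2,L4,L5; from [0,0,0]:
+L1 (α=1) → [191, 17, 56]
+L2 (α=3/5) → [922/5, 187/5, 286/5]
+L4 (α=2/3) → [1054/5, 1297/15, 466/15]
+L5 (α=1/8) → [2147/10, 3061/30, 5887/120]
rounded: [215, 102, 49]

query (2,2) [L1,L2,L4,L5,L6] — begin 0,0,0
+L1 (α=1) → [191, 17, 56]
+L2 (α=3/5) → [922/5, 187/5, 286/5]
+L4 (α=2/3) → [1054/5, 1297/15, 466/15]
+L5 (α=1/8) → [2147/10, 3061/30, 5887/120]
+L6 (α=1/7) → [7281/35, 3811/35, 6207/140]
→ [208, 109, 44]

query (2,0) [L1,L2,L4,L5,L6] — begin 0,0,0
L1 α=2/7: [388/7, 52, 150/7]
L2 α=6/7: [3664/49, 1468/7, 3678/49]
L4 α=1/2: [13513/98, 965/7, 6494/49]
L5 α=3/4: [27037/392, 5669/28, 33983/196]
L6 α=1/6: [66883/784, 9663/56, 63629/392]
→ [85, 173, 162]

at x=0,y=0 over L1,L2,L4,L5,L6:
+L1 (α=1/2) → [81/2, 137/2, 185/2]
+L2 (α=1/3) → [307/3, 102, 337/3]
+L4 (α=3/4) → [511/3, 162, 1271/6]
+L5 (α=1) → [200, 24, 133]
+L6 (α=1/2) → [209, 235/2, 70]
= [209, 118, 70]

query (2,0) [L1,L2,L4,L5,L6,L7] — begin 0,0,0
after L1 α=2/7: [388/7, 52, 150/7]
after L2 α=6/7: [3664/49, 1468/7, 3678/49]
after L4 α=1/2: [13513/98, 965/7, 6494/49]
after L5 α=3/4: [27037/392, 5669/28, 33983/196]
after L6 α=1/6: [66883/784, 9663/56, 63629/392]
after L7 α=3/5: [208003/1960, 20247/140, 191813/980]
= [106, 145, 196]


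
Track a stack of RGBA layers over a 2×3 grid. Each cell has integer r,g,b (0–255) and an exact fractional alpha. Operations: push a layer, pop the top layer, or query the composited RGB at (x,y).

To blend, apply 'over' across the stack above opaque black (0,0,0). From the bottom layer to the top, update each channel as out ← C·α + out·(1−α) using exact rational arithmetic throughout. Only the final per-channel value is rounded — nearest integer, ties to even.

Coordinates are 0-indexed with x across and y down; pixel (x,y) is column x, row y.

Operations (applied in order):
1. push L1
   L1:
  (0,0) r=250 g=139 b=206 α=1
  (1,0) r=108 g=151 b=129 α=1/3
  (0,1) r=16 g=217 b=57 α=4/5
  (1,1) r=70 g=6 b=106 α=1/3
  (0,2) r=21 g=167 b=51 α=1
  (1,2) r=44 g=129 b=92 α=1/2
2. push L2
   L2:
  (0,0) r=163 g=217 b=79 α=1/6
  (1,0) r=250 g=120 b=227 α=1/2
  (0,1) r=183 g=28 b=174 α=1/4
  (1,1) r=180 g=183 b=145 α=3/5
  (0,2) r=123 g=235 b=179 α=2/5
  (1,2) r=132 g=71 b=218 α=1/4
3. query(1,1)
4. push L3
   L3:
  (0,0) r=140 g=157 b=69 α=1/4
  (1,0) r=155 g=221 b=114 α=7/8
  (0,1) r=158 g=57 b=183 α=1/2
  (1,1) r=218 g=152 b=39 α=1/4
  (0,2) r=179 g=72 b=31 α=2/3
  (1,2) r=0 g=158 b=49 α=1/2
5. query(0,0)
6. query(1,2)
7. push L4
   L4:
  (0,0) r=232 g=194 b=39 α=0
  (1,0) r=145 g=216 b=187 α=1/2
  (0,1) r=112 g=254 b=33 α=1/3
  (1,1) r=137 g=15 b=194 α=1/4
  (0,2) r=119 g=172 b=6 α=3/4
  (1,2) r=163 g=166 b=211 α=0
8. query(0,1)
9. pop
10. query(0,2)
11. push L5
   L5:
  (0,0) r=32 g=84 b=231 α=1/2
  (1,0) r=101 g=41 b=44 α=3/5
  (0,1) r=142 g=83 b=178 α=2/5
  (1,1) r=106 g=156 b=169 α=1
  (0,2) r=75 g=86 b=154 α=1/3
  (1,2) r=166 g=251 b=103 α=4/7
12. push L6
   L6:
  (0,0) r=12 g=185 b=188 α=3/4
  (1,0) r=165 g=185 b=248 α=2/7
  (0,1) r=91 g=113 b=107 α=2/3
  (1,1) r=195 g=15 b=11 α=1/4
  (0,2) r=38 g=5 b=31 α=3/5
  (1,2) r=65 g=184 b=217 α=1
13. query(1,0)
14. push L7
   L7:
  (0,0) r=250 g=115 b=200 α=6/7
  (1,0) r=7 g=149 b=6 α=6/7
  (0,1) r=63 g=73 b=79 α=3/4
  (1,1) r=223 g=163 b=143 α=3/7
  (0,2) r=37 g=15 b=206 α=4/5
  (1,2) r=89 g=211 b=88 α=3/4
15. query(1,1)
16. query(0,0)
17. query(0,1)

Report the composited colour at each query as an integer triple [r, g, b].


at x=1,y=1 over L1,L2:
L1 α=1/3: [70/3, 2, 106/3]
L2 α=3/5: [352/3, 553/5, 1517/15]
= [117, 111, 101]

(0,0) stack=L1,L2,L3; from [0,0,0]:
+L1 (α=1) → [250, 139, 206]
+L2 (α=1/6) → [471/2, 152, 1109/6]
+L3 (α=1/4) → [1693/8, 613/4, 1247/8]
= [212, 153, 156]

at x=1,y=2 over L1,L2,L3:
L1 α=1/2: [22, 129/2, 46]
L2 α=1/4: [99/2, 529/8, 89]
L3 α=1/2: [99/4, 1793/16, 69]
→ [25, 112, 69]

at x=0,y=1 over L1,L2,L3,L4:
+L1 (α=4/5) → [64/5, 868/5, 228/5]
+L2 (α=1/4) → [1107/20, 686/5, 777/10]
+L3 (α=1/2) → [4267/40, 971/10, 2607/20]
+L4 (α=1/3) → [2169/20, 747/5, 979/10]
rounded: [108, 149, 98]

query (0,2) [L1,L2,L3] — begin 0,0,0
after L1 α=1: [21, 167, 51]
after L2 α=2/5: [309/5, 971/5, 511/5]
after L3 α=2/3: [2099/15, 1691/15, 821/15]
rounded: [140, 113, 55]

at x=1,y=0 over L1,L2,L3,L5,L6:
L1 α=1/3: [36, 151/3, 43]
L2 α=1/2: [143, 511/6, 135]
L3 α=7/8: [307/2, 9793/48, 933/8]
L5 α=3/5: [122, 2549/24, 1461/20]
L6 α=2/7: [940/7, 21625/168, 3445/28]
→ [134, 129, 123]

at x=1,y=1 over L1,L2,L3,L5,L6,L7:
+L1 (α=1/3) → [70/3, 2, 106/3]
+L2 (α=3/5) → [352/3, 553/5, 1517/15]
+L3 (α=1/4) → [285/2, 2419/20, 428/5]
+L5 (α=1) → [106, 156, 169]
+L6 (α=1/4) → [513/4, 483/4, 259/2]
+L7 (α=3/7) → [1182/7, 972/7, 947/7]
→ [169, 139, 135]

query (0,0) [L1,L2,L3,L5,L6,L7] — begin 0,0,0
+L1 (α=1) → [250, 139, 206]
+L2 (α=1/6) → [471/2, 152, 1109/6]
+L3 (α=1/4) → [1693/8, 613/4, 1247/8]
+L5 (α=1/2) → [1949/16, 949/8, 3095/16]
+L6 (α=3/4) → [2525/64, 5389/32, 12119/64]
+L7 (α=6/7) → [14075/64, 27469/224, 88919/448]
rounded: [220, 123, 198]

query (0,1) [L1,L2,L3,L5,L6,L7] — begin 0,0,0
after L1 α=4/5: [64/5, 868/5, 228/5]
after L2 α=1/4: [1107/20, 686/5, 777/10]
after L3 α=1/2: [4267/40, 971/10, 2607/20]
after L5 α=2/5: [24161/200, 4573/50, 14941/100]
after L6 α=2/3: [20187/200, 5291/50, 36341/300]
after L7 α=3/4: [57987/800, 16241/200, 107441/1200]
rounded: [72, 81, 90]


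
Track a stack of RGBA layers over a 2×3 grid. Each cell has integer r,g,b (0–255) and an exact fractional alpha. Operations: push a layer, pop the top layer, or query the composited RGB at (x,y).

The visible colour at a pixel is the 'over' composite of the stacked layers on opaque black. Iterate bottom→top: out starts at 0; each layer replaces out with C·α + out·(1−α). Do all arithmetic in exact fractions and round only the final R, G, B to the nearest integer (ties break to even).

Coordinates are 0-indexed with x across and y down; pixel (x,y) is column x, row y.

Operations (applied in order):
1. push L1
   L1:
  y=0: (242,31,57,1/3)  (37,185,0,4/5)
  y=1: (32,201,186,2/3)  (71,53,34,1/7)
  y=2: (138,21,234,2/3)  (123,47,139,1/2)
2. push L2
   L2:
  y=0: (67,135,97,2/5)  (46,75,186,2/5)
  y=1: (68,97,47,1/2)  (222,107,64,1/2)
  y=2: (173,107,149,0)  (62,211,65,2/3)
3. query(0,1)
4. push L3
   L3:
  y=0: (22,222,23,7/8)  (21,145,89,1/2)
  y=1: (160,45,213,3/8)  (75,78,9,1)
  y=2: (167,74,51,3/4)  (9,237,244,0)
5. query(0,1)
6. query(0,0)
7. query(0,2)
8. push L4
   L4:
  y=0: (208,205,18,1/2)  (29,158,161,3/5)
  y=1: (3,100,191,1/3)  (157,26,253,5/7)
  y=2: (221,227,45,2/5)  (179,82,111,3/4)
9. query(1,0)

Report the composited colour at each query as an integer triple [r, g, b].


at x=0,y=1 over L1,L2:
+L1 (α=2/3) → [64/3, 134, 124]
+L2 (α=1/2) → [134/3, 231/2, 171/2]
→ [45, 116, 86]

at x=0,y=1 over L1,L2,L3:
L1 α=2/3: [64/3, 134, 124]
L2 α=1/2: [134/3, 231/2, 171/2]
L3 α=3/8: [1055/12, 1425/16, 2133/16]
→ [88, 89, 133]

at x=0,y=0 over L1,L2,L3:
after L1 α=1/3: [242/3, 31/3, 19]
after L2 α=2/5: [376/5, 301/5, 251/5]
after L3 α=7/8: [573/20, 8071/40, 132/5]
→ [29, 202, 26]

query (0,2) [L1,L2,L3] — begin 0,0,0
+L1 (α=2/3) → [92, 14, 156]
+L2 (α=0) → [92, 14, 156]
+L3 (α=3/4) → [593/4, 59, 309/4]
→ [148, 59, 77]

at x=1,y=0 over L1,L2,L3,L4:
+L1 (α=4/5) → [148/5, 148, 0]
+L2 (α=2/5) → [904/25, 594/5, 372/5]
+L3 (α=1/2) → [1429/50, 1319/10, 817/10]
+L4 (α=3/5) → [3604/125, 3689/25, 3232/25]
rounded: [29, 148, 129]


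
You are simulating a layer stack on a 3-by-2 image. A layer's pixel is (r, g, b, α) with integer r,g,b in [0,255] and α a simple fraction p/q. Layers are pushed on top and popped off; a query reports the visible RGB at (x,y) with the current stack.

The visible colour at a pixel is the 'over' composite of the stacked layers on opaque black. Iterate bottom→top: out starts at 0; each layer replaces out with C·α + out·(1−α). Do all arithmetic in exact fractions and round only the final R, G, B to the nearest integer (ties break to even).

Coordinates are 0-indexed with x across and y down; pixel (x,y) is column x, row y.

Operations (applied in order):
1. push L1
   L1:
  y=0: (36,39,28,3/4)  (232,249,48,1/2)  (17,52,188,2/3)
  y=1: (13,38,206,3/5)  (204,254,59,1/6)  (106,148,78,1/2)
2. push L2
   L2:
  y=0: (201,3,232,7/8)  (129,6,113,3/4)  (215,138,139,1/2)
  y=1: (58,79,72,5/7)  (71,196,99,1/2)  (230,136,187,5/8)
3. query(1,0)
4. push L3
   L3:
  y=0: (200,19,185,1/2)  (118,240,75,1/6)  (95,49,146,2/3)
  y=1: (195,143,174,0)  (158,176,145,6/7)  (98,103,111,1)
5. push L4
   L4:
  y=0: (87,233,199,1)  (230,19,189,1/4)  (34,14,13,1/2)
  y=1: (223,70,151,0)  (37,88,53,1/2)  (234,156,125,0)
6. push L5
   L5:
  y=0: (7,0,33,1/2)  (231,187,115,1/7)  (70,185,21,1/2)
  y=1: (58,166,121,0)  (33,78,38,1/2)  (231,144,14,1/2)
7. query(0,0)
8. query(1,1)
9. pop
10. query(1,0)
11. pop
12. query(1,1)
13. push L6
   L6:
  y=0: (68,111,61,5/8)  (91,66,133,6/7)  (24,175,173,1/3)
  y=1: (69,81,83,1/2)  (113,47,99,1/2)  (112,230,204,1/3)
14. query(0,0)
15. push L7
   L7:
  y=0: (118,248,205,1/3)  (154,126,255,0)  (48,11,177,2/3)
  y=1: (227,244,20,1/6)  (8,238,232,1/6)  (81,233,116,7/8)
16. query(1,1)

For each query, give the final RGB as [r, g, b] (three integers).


at x=1,y=0 over L1,L2:
L1 α=1/2: [116, 249/2, 24]
L2 α=3/4: [503/4, 285/8, 363/4]
rounded: [126, 36, 91]

at x=0,y=0 over L1,L2,L3,L4,L5:
L1 α=3/4: [27, 117/4, 21]
L2 α=7/8: [717/4, 201/32, 1645/8]
L3 α=1/2: [1517/8, 809/64, 3125/16]
L4 α=1: [87, 233, 199]
L5 α=1/2: [47, 233/2, 116]
→ [47, 116, 116]

at x=1,y=1 over L1,L2,L3,L4,L5:
after L1 α=1/6: [34, 127/3, 59/6]
after L2 α=1/2: [105/2, 715/6, 653/12]
after L3 α=6/7: [2001/14, 7051/42, 11093/84]
after L4 α=1/2: [2519/28, 10747/84, 15545/168]
after L5 α=1/2: [3443/56, 17299/168, 21929/336]
rounded: [61, 103, 65]

at x=1,y=0 over L1,L2,L3,L4:
+L1 (α=1/2) → [116, 249/2, 24]
+L2 (α=3/4) → [503/4, 285/8, 363/4]
+L3 (α=1/6) → [2987/24, 1115/16, 705/8]
+L4 (α=1/4) → [4827/32, 3649/64, 3627/32]
= [151, 57, 113]

query (1,1) [L1,L2,L3] — begin 0,0,0
L1 α=1/6: [34, 127/3, 59/6]
L2 α=1/2: [105/2, 715/6, 653/12]
L3 α=6/7: [2001/14, 7051/42, 11093/84]
→ [143, 168, 132]

(0,0) stack=L1,L2,L3,L6; from [0,0,0]:
after L1 α=3/4: [27, 117/4, 21]
after L2 α=7/8: [717/4, 201/32, 1645/8]
after L3 α=1/2: [1517/8, 809/64, 3125/16]
after L6 α=5/8: [7271/64, 37947/512, 14255/128]
rounded: [114, 74, 111]

at x=1,y=1 over L1,L2,L3,L6,L7:
L1 α=1/6: [34, 127/3, 59/6]
L2 α=1/2: [105/2, 715/6, 653/12]
L3 α=6/7: [2001/14, 7051/42, 11093/84]
L6 α=1/2: [3583/28, 9025/84, 19409/168]
L7 α=1/6: [18139/168, 65117/504, 136021/1008]
rounded: [108, 129, 135]
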